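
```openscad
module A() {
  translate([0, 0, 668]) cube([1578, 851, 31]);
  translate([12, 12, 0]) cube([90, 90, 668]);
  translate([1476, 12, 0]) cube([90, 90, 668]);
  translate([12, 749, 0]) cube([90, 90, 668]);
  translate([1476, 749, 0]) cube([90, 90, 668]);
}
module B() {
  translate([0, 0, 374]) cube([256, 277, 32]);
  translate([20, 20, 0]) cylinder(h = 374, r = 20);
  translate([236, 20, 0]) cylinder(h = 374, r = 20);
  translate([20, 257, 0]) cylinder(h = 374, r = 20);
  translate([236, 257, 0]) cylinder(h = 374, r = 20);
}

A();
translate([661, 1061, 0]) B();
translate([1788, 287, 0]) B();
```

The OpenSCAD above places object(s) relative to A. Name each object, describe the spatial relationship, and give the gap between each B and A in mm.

A is a table. B is a stool. Two stools sit around the table at the +y, +x sides. The gap between each stool and the table is 210 mm.

Each stool's nearest face is 210 mm from the table's bounding box.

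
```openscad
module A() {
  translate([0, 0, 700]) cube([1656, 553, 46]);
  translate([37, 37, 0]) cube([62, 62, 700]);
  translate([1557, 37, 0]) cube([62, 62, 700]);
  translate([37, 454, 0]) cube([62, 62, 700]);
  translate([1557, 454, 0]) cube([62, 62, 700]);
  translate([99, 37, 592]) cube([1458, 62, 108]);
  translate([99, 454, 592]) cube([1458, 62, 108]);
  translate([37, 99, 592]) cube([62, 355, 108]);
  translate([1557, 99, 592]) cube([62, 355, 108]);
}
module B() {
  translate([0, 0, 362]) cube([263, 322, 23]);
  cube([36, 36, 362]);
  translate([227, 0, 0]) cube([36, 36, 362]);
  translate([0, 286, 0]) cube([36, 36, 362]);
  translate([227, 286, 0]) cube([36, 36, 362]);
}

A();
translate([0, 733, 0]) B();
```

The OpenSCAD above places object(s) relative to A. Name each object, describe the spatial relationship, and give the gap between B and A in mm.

A is a table. B is a stool. The stool is on the floor beside the table on its +y side. The gap between the stool and the table is 180 mm.

The stool's nearest face is 180 mm from the table's +y face.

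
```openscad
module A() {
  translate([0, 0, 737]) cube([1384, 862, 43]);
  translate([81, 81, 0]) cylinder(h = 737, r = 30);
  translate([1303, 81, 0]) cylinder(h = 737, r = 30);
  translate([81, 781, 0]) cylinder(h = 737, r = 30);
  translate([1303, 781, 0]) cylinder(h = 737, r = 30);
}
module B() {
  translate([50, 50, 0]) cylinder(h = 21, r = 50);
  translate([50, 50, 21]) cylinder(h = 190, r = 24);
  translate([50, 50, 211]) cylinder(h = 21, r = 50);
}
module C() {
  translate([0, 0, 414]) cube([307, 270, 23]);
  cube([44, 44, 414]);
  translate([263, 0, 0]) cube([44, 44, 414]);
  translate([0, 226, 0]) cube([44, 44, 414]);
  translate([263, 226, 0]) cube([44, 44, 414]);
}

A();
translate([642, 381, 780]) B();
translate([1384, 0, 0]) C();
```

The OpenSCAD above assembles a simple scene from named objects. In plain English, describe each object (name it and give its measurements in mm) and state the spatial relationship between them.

A is a table: top 1384 mm (x) × 862 mm (y), 43 mm thick, upper face at z = 780 mm, on four round legs of 60 mm diameter, each leg's bounding box inset 51 mm from the nearest pair of top edges, running from z = 0 to the bottom of the top.

B is a spool: two coaxial disc flanges of radius 50 mm and thickness 21 mm, joined by a core cylinder of radius 24 mm and height 190 mm. The lower flange rests on z = 0 and the three cylinders share a vertical axis.

C is a four-legged stool. The seat is a 307×270×23 mm slab whose top surface is at z = 437 mm; four square legs, each 44×44 mm in cross-section, run from the floor (z = 0) to the underside of the seat, each flush with a corner of the seat.

The spool is on top of the table, centred. The stool is against the table's +x side, with their −y faces flush.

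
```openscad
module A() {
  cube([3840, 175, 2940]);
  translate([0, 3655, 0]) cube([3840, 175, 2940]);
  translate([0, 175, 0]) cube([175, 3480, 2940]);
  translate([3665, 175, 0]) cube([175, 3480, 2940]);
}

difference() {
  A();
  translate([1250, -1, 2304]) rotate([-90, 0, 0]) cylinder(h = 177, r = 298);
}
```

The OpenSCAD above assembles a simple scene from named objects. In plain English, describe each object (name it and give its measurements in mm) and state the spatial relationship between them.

A is the wall frame of a small rectangular building: four walls, each 2940 mm tall and 175 mm thick, enclosing a footprint 3840 mm (x) by 3830 mm (y) outside-to-outside, with no floor or roof. The front and back walls (the −y and +y sides) span the full width; the two side walls fit between them.

The house frame has a circular hole of radius 298 mm through its front wall, centred at (x = 1250, z = 2304).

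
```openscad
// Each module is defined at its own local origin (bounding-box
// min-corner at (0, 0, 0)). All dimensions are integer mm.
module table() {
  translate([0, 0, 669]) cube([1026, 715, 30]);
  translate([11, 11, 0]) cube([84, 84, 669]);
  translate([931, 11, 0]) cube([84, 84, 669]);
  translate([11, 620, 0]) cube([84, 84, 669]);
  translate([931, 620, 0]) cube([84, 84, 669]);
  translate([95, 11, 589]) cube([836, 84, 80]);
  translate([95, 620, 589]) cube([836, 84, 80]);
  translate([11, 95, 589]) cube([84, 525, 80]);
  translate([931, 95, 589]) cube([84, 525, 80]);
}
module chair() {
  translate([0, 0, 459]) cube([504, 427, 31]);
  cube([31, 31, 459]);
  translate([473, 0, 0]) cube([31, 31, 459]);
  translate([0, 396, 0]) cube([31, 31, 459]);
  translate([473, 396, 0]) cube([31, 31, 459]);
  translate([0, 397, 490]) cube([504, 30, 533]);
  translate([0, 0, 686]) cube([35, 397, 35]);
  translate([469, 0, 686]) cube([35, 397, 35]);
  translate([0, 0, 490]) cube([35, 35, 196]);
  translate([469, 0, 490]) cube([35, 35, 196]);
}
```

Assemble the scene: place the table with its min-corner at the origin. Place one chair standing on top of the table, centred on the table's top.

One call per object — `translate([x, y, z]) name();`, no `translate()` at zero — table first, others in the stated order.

table();
translate([261, 144, 699]) chair();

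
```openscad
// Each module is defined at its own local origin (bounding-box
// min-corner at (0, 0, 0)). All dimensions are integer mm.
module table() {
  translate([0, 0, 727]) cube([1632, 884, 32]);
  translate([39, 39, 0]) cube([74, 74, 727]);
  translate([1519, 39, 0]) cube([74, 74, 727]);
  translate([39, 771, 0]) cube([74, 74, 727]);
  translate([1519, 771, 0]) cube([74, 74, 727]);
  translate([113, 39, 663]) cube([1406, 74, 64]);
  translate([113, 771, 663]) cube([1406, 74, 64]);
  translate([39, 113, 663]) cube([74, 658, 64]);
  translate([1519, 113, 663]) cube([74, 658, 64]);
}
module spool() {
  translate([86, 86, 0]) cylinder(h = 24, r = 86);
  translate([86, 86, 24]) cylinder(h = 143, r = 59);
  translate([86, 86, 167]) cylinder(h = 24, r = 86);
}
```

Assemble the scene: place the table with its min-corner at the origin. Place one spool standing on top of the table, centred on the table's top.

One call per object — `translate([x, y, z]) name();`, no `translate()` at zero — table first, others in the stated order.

table();
translate([730, 356, 759]) spool();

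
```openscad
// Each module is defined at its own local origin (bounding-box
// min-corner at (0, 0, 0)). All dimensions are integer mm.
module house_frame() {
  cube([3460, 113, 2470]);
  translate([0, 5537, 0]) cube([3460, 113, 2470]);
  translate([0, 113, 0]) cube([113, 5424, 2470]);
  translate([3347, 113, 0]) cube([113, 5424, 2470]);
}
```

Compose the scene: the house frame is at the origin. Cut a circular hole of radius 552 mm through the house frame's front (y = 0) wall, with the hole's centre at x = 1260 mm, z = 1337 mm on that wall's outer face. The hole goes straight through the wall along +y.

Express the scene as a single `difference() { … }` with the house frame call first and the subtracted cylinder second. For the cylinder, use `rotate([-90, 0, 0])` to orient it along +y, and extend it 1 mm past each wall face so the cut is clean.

difference() {
  house_frame();
  translate([1260, -1, 1337]) rotate([-90, 0, 0]) cylinder(h = 115, r = 552);
}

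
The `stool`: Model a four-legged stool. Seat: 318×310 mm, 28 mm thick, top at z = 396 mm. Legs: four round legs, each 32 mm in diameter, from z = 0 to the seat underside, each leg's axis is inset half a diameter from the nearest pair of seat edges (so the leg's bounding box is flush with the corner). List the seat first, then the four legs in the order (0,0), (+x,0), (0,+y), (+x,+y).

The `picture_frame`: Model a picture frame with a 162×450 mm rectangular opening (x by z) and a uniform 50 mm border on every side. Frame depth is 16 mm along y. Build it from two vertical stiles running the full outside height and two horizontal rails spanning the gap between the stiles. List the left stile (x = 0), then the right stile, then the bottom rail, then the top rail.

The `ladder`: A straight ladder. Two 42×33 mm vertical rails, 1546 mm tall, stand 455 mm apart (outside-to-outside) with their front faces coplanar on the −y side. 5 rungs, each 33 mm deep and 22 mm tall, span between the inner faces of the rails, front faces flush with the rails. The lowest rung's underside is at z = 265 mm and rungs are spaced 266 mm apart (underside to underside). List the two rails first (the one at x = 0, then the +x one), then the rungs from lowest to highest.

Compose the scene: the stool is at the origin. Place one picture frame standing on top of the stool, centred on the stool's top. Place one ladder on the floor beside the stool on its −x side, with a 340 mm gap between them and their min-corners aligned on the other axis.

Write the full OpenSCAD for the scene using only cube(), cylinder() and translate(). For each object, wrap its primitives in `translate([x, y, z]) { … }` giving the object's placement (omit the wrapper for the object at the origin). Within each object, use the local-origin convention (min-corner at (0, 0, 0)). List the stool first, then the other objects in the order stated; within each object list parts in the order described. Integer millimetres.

translate([0, 0, 368]) cube([318, 310, 28]);
translate([16, 16, 0]) cylinder(h = 368, r = 16);
translate([302, 16, 0]) cylinder(h = 368, r = 16);
translate([16, 294, 0]) cylinder(h = 368, r = 16);
translate([302, 294, 0]) cylinder(h = 368, r = 16);
translate([28, 147, 396]) {
  cube([50, 16, 550]);
  translate([212, 0, 0]) cube([50, 16, 550]);
  translate([50, 0, 0]) cube([162, 16, 50]);
  translate([50, 0, 500]) cube([162, 16, 50]);
}
translate([-795, 0, 0]) {
  cube([42, 33, 1546]);
  translate([413, 0, 0]) cube([42, 33, 1546]);
  translate([42, 0, 265]) cube([371, 33, 22]);
  translate([42, 0, 531]) cube([371, 33, 22]);
  translate([42, 0, 797]) cube([371, 33, 22]);
  translate([42, 0, 1063]) cube([371, 33, 22]);
  translate([42, 0, 1329]) cube([371, 33, 22]);
}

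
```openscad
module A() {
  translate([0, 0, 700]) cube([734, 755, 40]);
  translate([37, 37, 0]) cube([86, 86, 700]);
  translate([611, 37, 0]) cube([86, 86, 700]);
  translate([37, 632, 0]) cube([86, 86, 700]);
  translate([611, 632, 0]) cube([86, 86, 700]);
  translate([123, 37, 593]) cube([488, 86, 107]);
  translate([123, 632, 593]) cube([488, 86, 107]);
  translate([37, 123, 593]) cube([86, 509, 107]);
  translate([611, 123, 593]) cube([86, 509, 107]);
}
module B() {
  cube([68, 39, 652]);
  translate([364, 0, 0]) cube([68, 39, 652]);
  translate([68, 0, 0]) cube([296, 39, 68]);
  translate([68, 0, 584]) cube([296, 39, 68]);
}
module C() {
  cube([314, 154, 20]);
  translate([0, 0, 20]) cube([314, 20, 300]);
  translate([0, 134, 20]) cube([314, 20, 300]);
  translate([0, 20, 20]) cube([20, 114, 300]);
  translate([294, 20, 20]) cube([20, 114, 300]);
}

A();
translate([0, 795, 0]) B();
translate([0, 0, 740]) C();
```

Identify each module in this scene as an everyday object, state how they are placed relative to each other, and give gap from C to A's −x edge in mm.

A is a table. B is a picture frame. C is an open box. The picture frame is on the floor beside the table on its +y side. The open box is on top of the table. The gap from the open box to the table's −x edge is 0 mm.

The open box's min-x is at 0; the table's min-x is 0; gap = 0 mm.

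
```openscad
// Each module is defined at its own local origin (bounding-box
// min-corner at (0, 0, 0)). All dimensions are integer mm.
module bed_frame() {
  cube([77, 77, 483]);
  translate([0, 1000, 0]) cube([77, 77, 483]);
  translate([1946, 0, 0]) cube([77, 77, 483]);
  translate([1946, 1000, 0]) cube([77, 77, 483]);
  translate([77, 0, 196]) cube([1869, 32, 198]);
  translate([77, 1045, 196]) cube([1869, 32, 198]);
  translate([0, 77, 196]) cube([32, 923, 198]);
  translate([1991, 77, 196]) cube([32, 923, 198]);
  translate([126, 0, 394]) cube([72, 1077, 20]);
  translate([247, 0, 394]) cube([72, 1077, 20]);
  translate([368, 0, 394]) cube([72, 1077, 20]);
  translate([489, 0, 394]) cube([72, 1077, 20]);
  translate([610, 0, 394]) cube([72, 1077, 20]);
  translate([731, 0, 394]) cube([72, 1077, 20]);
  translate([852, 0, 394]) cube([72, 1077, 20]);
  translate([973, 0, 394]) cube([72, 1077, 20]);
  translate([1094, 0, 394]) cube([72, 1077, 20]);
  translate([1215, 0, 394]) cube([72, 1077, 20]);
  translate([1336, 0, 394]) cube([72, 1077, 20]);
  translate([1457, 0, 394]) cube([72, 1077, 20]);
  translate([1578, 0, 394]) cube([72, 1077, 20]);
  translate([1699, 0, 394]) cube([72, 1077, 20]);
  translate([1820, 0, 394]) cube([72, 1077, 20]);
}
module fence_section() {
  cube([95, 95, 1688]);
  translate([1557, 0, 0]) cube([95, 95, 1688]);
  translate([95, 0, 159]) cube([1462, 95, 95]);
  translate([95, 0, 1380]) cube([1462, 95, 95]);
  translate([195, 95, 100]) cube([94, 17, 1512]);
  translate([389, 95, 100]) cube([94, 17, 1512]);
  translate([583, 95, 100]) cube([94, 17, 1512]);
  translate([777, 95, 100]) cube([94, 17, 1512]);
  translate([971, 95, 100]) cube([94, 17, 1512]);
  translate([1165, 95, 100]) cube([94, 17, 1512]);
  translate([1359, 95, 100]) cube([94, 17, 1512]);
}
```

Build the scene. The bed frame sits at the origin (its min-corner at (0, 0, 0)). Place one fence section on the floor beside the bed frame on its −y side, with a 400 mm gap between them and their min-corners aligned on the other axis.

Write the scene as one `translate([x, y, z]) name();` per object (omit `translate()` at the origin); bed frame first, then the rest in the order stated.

bed_frame();
translate([0, -512, 0]) fence_section();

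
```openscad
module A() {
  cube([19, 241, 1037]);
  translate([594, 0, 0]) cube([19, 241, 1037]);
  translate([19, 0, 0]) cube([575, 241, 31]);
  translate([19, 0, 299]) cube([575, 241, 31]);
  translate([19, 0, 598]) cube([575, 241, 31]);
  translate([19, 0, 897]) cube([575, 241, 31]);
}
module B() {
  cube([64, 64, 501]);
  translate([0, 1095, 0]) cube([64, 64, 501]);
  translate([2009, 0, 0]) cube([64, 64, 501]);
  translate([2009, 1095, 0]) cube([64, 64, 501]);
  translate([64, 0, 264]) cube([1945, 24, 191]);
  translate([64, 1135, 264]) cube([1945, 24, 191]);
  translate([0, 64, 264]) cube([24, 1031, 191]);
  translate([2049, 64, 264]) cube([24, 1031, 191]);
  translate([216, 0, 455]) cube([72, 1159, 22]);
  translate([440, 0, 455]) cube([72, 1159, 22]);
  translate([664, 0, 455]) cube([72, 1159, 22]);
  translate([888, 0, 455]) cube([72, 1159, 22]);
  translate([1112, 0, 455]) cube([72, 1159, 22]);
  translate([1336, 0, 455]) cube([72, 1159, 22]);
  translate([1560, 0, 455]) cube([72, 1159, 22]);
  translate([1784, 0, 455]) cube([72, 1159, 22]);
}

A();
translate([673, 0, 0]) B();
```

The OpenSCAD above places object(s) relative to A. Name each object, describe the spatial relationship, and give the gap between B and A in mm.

A is a bookshelf. B is a bed frame. The bed frame is on the floor beside the bookshelf on its +x side. The gap between the bed frame and the bookshelf is 60 mm.

The bed frame's nearest face is 60 mm from the bookshelf's +x face.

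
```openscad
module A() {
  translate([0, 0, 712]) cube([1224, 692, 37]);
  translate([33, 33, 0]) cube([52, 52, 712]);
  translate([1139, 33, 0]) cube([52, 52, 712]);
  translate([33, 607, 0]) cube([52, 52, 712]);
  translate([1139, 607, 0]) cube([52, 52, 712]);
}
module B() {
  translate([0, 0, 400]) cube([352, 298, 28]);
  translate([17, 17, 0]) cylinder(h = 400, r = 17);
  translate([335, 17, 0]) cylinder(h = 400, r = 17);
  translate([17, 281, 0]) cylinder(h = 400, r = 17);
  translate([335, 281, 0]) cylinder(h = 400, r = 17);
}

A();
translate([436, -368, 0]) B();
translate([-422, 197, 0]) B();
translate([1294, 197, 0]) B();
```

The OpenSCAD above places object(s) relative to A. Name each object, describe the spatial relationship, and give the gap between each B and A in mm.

Each stool's nearest face is 70 mm from the table's bounding box.

A is a table. B is a stool. Three stools sit around the table at the −y, −x, +x sides. The gap between each stool and the table is 70 mm.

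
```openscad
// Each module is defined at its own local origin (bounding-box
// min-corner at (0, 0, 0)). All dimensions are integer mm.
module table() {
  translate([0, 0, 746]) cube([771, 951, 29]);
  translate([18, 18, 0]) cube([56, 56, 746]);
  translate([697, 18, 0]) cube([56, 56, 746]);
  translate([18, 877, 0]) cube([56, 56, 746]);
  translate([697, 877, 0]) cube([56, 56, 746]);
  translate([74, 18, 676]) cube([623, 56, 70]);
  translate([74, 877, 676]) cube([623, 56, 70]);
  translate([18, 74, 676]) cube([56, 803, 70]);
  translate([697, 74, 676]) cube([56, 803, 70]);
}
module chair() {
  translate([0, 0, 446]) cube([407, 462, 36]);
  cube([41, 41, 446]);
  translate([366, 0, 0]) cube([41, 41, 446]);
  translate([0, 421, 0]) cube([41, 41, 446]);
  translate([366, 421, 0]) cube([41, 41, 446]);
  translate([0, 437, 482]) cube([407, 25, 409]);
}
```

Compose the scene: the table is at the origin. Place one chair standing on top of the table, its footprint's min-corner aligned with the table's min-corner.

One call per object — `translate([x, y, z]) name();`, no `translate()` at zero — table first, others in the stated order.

table();
translate([0, 0, 775]) chair();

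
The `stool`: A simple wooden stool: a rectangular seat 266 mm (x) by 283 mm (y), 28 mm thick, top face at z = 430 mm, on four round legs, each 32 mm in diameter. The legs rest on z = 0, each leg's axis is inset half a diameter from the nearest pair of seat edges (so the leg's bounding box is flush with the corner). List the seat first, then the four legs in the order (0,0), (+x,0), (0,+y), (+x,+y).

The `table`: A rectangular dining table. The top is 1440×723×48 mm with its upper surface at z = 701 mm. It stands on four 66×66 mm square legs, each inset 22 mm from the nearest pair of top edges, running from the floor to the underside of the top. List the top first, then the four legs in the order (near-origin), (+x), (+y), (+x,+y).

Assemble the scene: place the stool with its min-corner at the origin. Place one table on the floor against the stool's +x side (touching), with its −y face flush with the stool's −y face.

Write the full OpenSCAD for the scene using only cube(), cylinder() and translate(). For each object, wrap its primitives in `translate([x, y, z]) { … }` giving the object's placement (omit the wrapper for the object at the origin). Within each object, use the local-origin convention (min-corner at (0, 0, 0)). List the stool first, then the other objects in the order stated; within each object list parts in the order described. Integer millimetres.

translate([0, 0, 402]) cube([266, 283, 28]);
translate([16, 16, 0]) cylinder(h = 402, r = 16);
translate([250, 16, 0]) cylinder(h = 402, r = 16);
translate([16, 267, 0]) cylinder(h = 402, r = 16);
translate([250, 267, 0]) cylinder(h = 402, r = 16);
translate([266, 0, 0]) {
  translate([0, 0, 653]) cube([1440, 723, 48]);
  translate([22, 22, 0]) cube([66, 66, 653]);
  translate([1352, 22, 0]) cube([66, 66, 653]);
  translate([22, 635, 0]) cube([66, 66, 653]);
  translate([1352, 635, 0]) cube([66, 66, 653]);
}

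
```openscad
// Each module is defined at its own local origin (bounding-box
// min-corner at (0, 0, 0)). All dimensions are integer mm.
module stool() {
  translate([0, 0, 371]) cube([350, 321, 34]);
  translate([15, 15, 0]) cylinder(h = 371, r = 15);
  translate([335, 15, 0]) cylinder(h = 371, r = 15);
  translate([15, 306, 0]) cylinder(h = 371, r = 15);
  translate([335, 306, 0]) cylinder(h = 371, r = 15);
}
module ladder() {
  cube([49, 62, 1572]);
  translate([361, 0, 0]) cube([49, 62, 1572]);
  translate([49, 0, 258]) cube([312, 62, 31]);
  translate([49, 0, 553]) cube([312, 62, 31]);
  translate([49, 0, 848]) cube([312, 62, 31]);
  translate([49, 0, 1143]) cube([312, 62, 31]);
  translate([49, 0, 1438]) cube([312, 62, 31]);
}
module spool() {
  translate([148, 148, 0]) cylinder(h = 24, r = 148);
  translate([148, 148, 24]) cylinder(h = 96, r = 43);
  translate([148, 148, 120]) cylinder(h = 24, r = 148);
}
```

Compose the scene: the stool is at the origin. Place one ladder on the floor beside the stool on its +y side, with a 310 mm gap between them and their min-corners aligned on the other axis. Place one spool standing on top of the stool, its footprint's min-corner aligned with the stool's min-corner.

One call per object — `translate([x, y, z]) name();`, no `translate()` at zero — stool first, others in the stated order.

stool();
translate([0, 631, 0]) ladder();
translate([0, 0, 405]) spool();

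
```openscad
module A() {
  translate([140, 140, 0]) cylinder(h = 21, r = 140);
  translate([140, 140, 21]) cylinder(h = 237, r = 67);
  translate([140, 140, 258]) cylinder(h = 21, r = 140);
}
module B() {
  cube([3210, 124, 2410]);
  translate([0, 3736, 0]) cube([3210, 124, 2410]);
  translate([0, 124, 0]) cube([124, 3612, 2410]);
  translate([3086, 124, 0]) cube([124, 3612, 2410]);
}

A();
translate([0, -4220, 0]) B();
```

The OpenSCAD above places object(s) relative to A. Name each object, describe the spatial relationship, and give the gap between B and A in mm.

A is a spool. B is a house frame. The house frame is on the floor beside the spool on its −y side. The gap between the house frame and the spool is 360 mm.

The house frame's nearest face is 360 mm from the spool's −y face.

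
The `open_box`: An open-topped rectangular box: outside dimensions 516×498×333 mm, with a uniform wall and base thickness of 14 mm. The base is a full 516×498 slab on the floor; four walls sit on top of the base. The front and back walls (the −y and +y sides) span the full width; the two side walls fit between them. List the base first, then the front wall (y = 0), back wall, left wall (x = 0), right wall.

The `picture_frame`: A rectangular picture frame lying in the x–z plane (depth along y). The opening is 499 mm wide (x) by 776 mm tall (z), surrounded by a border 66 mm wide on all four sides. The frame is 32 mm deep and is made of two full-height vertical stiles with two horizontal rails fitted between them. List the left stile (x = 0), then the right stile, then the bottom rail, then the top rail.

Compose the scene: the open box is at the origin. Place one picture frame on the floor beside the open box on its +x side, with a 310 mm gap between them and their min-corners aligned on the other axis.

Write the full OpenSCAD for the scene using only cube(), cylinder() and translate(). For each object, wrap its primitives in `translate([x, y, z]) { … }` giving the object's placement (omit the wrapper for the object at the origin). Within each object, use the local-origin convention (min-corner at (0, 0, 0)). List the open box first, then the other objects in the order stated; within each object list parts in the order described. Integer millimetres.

cube([516, 498, 14]);
translate([0, 0, 14]) cube([516, 14, 319]);
translate([0, 484, 14]) cube([516, 14, 319]);
translate([0, 14, 14]) cube([14, 470, 319]);
translate([502, 14, 14]) cube([14, 470, 319]);
translate([826, 0, 0]) {
  cube([66, 32, 908]);
  translate([565, 0, 0]) cube([66, 32, 908]);
  translate([66, 0, 0]) cube([499, 32, 66]);
  translate([66, 0, 842]) cube([499, 32, 66]);
}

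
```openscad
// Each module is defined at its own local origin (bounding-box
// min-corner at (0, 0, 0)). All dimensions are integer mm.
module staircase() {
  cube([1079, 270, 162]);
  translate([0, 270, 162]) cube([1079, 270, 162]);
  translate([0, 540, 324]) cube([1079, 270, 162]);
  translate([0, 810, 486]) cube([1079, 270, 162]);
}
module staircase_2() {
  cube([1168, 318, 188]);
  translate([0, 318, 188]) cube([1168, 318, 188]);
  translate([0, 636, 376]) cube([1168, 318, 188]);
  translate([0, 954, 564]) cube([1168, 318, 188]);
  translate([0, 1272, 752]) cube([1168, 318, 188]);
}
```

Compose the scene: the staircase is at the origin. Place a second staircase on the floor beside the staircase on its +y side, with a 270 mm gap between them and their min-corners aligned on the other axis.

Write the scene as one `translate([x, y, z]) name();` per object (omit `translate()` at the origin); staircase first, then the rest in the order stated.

staircase();
translate([0, 1350, 0]) staircase_2();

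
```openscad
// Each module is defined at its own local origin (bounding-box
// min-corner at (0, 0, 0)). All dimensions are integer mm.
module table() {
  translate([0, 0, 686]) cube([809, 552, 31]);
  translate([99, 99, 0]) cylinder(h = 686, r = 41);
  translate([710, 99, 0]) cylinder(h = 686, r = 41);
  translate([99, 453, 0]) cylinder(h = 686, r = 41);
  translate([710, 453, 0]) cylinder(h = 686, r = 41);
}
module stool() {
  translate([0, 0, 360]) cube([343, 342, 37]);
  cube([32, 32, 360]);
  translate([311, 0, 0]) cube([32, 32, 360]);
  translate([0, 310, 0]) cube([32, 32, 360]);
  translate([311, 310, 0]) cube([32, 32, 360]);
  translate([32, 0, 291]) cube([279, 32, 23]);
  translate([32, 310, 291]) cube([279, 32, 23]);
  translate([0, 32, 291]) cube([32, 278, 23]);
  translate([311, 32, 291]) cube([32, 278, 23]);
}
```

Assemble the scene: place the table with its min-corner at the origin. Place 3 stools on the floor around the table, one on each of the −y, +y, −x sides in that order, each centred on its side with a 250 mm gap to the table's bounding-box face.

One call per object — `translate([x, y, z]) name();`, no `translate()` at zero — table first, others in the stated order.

table();
translate([233, -592, 0]) stool();
translate([233, 802, 0]) stool();
translate([-593, 105, 0]) stool();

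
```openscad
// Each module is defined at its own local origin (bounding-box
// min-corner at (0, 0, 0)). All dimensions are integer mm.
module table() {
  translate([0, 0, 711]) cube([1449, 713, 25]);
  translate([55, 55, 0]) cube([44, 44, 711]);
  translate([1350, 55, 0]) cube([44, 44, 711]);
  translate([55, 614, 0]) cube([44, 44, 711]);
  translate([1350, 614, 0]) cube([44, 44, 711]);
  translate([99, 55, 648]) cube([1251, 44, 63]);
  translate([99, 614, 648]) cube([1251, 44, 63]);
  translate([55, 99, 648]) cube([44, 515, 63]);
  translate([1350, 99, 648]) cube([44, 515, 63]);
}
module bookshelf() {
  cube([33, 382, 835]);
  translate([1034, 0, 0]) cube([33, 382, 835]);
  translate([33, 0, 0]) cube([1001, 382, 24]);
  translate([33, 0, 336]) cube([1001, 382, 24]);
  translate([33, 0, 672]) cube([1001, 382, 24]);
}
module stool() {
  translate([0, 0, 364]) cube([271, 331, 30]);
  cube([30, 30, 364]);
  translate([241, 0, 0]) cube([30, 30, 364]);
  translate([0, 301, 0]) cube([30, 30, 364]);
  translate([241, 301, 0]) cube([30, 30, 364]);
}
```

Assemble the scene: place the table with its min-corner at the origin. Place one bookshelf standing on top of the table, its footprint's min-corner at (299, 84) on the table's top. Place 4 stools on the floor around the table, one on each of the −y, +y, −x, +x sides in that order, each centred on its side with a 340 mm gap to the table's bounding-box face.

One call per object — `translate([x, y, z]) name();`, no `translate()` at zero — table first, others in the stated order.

table();
translate([299, 84, 736]) bookshelf();
translate([589, -671, 0]) stool();
translate([589, 1053, 0]) stool();
translate([-611, 191, 0]) stool();
translate([1789, 191, 0]) stool();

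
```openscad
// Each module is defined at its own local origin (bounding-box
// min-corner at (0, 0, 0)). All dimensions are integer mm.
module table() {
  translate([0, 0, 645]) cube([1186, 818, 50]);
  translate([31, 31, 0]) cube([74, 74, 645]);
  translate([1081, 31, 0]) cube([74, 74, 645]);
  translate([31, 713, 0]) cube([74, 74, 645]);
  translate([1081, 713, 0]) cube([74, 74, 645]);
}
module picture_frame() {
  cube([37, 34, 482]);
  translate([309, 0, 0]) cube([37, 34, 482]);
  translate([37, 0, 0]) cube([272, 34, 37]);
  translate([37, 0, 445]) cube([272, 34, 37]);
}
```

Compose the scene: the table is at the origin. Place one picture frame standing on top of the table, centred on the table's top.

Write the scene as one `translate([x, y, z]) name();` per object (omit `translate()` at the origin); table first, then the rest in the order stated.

table();
translate([420, 392, 695]) picture_frame();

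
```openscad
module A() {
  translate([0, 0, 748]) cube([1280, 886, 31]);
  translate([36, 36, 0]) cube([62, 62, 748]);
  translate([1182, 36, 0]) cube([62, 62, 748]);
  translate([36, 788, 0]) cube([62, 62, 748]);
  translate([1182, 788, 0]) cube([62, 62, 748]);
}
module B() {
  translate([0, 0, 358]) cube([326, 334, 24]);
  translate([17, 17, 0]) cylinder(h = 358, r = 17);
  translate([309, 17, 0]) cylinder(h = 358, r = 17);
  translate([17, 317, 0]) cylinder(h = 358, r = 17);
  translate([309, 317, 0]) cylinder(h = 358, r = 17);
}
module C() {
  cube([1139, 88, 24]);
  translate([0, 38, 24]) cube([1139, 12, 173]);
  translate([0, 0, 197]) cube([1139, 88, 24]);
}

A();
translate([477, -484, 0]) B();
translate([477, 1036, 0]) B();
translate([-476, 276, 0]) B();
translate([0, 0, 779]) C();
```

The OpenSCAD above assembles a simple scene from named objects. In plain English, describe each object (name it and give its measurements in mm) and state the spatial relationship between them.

A is a table with a 1280×886 mm rectangular top, 31 mm thick, top surface at z = 779 mm, supported by four 62×62 mm square legs, each inset 36 mm from the nearest pair of top edges, running from the floor.

B is a four-legged stool. The seat is a 326×334×24 mm slab whose top surface is at z = 382 mm; four round legs, each 34 mm in diameter, run from the floor (z = 0) to the underside of the seat, each leg's axis is inset half a diameter from the nearest pair of seat edges (so the leg's bounding box is flush with the corner).

C is an I-beam lying along x, 1139 mm long. Overall section height 221 mm. Two flanges 88 mm wide (y) and 24 mm thick, one on the floor and one at the top; a web 12 mm thick runs between them, centred on the flange width.

Three stools sit around the table at the −y, +y, −x sides. The I-beam is on top of the table.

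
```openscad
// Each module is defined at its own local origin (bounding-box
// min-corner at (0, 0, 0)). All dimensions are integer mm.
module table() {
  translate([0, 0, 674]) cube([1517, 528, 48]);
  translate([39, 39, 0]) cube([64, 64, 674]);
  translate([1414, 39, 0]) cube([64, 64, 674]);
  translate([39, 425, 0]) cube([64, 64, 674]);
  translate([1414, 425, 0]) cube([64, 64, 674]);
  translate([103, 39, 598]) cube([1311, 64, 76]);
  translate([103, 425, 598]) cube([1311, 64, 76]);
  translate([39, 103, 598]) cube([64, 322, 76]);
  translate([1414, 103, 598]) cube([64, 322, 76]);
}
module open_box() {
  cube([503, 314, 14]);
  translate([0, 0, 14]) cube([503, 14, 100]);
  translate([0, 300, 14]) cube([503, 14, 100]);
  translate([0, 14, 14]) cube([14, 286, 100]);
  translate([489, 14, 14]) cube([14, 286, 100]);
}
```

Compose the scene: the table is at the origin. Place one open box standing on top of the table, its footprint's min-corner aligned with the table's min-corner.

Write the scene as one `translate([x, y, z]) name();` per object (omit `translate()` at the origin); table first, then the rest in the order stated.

table();
translate([0, 0, 722]) open_box();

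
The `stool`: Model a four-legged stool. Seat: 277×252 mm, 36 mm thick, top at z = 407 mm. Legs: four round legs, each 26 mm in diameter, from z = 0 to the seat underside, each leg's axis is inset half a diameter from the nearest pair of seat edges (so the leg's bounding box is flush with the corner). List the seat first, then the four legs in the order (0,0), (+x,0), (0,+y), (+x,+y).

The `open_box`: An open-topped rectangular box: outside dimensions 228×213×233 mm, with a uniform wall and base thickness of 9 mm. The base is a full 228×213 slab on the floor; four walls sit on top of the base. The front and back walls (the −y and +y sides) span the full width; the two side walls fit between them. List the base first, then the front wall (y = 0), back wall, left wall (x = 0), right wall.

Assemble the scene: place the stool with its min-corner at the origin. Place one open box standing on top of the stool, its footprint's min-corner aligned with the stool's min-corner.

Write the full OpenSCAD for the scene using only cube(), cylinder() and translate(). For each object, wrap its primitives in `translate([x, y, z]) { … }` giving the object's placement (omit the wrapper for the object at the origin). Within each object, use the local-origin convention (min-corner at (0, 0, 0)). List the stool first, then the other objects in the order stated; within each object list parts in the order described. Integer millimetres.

translate([0, 0, 371]) cube([277, 252, 36]);
translate([13, 13, 0]) cylinder(h = 371, r = 13);
translate([264, 13, 0]) cylinder(h = 371, r = 13);
translate([13, 239, 0]) cylinder(h = 371, r = 13);
translate([264, 239, 0]) cylinder(h = 371, r = 13);
translate([0, 0, 407]) {
  cube([228, 213, 9]);
  translate([0, 0, 9]) cube([228, 9, 224]);
  translate([0, 204, 9]) cube([228, 9, 224]);
  translate([0, 9, 9]) cube([9, 195, 224]);
  translate([219, 9, 9]) cube([9, 195, 224]);
}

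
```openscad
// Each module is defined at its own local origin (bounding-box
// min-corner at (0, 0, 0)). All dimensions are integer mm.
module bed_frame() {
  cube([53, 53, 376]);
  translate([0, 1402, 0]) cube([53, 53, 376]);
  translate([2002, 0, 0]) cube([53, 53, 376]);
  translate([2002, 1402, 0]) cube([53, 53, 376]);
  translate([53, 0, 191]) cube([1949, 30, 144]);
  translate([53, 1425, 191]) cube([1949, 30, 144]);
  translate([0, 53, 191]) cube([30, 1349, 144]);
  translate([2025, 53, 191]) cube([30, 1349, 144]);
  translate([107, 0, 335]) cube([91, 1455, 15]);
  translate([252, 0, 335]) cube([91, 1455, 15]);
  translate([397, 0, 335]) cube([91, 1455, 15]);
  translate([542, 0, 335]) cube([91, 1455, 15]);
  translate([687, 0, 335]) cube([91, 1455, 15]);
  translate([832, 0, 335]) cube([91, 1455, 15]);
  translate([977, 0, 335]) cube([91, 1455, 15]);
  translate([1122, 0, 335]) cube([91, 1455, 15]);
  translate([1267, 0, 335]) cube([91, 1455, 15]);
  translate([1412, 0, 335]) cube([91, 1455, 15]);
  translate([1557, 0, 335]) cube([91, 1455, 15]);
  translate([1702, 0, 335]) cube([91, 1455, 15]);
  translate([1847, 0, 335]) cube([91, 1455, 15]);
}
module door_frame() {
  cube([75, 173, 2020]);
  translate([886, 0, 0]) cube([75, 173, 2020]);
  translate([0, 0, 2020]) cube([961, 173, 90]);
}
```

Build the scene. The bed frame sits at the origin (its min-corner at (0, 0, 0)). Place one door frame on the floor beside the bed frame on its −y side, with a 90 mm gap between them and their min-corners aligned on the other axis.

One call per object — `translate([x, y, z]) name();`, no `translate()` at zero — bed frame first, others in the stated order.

bed_frame();
translate([0, -263, 0]) door_frame();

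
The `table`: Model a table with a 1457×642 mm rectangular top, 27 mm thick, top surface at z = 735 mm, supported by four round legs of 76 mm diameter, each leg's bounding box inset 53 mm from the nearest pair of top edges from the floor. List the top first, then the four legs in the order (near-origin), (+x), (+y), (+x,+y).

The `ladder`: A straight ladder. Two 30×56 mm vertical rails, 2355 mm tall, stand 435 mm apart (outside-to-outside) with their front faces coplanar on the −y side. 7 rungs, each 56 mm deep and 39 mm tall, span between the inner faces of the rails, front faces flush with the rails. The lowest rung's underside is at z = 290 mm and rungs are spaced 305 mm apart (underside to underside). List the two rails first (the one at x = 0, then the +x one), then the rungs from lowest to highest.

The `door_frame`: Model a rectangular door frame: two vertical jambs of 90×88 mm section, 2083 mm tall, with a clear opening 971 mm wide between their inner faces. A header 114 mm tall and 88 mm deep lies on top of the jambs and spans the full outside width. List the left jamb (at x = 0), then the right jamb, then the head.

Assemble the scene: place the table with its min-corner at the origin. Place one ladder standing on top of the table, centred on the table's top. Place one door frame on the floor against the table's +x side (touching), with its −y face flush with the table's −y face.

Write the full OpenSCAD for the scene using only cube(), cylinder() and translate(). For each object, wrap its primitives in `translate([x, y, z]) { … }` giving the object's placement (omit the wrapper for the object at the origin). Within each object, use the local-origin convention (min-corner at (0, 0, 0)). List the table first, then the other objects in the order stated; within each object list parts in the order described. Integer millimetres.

translate([0, 0, 708]) cube([1457, 642, 27]);
translate([91, 91, 0]) cylinder(h = 708, r = 38);
translate([1366, 91, 0]) cylinder(h = 708, r = 38);
translate([91, 551, 0]) cylinder(h = 708, r = 38);
translate([1366, 551, 0]) cylinder(h = 708, r = 38);
translate([511, 293, 735]) {
  cube([30, 56, 2355]);
  translate([405, 0, 0]) cube([30, 56, 2355]);
  translate([30, 0, 290]) cube([375, 56, 39]);
  translate([30, 0, 595]) cube([375, 56, 39]);
  translate([30, 0, 900]) cube([375, 56, 39]);
  translate([30, 0, 1205]) cube([375, 56, 39]);
  translate([30, 0, 1510]) cube([375, 56, 39]);
  translate([30, 0, 1815]) cube([375, 56, 39]);
  translate([30, 0, 2120]) cube([375, 56, 39]);
}
translate([1457, 0, 0]) {
  cube([90, 88, 2083]);
  translate([1061, 0, 0]) cube([90, 88, 2083]);
  translate([0, 0, 2083]) cube([1151, 88, 114]);
}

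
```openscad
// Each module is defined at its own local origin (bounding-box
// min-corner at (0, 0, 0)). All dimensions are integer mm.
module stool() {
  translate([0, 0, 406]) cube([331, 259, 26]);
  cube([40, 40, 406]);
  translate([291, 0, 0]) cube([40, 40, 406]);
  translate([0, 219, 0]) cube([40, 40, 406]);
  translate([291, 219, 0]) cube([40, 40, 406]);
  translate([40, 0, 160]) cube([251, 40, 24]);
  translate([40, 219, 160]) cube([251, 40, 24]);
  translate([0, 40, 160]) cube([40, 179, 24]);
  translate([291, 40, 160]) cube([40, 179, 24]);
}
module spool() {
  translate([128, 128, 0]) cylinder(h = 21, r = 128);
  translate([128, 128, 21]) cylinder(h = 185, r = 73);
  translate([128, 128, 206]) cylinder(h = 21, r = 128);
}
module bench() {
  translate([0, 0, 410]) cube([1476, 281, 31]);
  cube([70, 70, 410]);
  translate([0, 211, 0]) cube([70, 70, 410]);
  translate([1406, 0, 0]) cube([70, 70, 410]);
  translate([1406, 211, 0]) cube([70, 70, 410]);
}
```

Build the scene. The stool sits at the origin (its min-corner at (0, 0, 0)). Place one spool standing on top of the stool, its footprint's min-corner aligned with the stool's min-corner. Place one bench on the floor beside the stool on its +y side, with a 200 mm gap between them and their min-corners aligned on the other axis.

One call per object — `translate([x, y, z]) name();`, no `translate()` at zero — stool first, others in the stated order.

stool();
translate([0, 0, 432]) spool();
translate([0, 459, 0]) bench();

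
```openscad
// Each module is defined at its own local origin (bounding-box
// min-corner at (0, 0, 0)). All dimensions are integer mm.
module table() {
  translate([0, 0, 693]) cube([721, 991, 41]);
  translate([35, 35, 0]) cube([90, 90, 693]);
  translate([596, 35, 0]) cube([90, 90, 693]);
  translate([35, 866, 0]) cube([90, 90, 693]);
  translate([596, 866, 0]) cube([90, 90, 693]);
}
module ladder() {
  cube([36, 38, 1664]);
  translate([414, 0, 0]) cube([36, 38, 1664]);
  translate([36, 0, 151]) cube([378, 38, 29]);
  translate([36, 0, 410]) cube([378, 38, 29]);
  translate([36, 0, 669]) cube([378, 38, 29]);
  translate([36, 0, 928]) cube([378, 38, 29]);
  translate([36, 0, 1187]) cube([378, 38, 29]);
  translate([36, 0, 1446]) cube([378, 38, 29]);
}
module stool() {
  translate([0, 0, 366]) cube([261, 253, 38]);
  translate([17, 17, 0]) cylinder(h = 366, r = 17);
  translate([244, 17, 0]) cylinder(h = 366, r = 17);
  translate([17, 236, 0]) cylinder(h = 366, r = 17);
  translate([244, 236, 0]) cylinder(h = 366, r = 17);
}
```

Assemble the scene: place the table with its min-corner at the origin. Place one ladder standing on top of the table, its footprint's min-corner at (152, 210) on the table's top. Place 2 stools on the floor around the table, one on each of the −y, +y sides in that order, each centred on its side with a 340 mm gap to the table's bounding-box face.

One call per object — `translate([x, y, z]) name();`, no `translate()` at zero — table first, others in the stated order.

table();
translate([152, 210, 734]) ladder();
translate([230, -593, 0]) stool();
translate([230, 1331, 0]) stool();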